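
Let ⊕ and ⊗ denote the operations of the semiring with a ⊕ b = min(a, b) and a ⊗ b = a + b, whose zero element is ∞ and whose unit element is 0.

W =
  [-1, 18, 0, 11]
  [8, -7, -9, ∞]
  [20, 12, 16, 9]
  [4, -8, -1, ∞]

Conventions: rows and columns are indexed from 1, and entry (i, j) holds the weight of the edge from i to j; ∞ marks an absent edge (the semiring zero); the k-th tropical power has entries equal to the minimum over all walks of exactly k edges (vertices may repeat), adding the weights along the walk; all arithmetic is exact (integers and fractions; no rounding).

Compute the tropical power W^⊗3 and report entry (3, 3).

W^⊗2:
  [-2, 3, -1, 9]
  [1, -14, -16, 0]
  [13, 1, 3, 25]
  [0, -15, -17, 8]
W^⊗3:
  [-3, -4, -6, 8]
  [-6, -21, -23, -7]
  [9, -6, -8, 12]
  [-7, -22, -24, -8]
Key observation: the optimum is the walk 3->4->2->3, with weight 9 + (-8) + (-9) = -8.
Optimal value attained by: walk 3->4->2->3.
Answer: (W^⊗3)[3][3] = -8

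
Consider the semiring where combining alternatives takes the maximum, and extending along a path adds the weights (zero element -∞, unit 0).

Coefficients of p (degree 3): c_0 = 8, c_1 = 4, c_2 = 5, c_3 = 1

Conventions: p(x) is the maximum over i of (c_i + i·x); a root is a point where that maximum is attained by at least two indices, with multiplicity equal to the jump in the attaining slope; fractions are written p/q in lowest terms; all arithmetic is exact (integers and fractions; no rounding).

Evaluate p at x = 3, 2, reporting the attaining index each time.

p(3) = max(8+0·3=8, 4+1·3=7, 5+2·3=11, 1+3·3=10) = 11 (attained by i=2)
p(2) = max(8+0·2=8, 4+1·2=6, 5+2·2=9, 1+3·2=7) = 9 (attained by i=2)
Answer: p(3) = 11; p(2) = 9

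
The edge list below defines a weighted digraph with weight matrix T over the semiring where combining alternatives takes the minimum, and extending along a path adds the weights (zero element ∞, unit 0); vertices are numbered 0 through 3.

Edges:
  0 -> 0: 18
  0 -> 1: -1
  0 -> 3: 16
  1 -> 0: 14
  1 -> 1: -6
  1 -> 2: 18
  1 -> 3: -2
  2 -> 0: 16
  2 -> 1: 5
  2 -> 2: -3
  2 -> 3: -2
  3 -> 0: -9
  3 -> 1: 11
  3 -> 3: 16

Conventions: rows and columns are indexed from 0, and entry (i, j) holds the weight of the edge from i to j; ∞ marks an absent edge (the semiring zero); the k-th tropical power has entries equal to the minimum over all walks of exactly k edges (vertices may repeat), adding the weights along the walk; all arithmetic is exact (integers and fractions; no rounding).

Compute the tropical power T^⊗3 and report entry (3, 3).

T^⊗2:
  [7, -7, 17, -3]
  [-11, -12, 12, -8]
  [-11, -1, -6, -5]
  [7, -10, 29, 7]
T^⊗3:
  [-12, -13, 11, -9]
  [-17, -18, 6, -14]
  [-14, -12, -9, -8]
  [-2, -16, 8, -12]
Key observation: the optimum is the walk 3->0->1->3, with weight (-9) + (-1) + (-2) = -12.
Optimal value attained by: walk 3->0->1->3.
Answer: (T^⊗3)[3][3] = -12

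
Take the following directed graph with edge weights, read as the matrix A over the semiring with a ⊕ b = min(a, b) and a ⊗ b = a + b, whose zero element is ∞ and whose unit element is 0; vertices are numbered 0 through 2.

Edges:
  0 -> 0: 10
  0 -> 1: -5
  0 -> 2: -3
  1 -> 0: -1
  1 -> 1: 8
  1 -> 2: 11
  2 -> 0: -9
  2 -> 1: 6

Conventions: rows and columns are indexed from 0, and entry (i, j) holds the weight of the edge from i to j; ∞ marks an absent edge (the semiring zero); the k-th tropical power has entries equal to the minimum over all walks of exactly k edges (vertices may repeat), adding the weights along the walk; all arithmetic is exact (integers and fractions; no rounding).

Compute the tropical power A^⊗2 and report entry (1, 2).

A^⊗2:
  [-12, 3, 6]
  [2, -6, -4]
  [1, -14, -12]
Key observation: the optimum is the walk 1->0->2, with weight (-1) + (-3) = -4.
Optimal value attained by: walk 1->0->2.
Answer: (A^⊗2)[1][2] = -4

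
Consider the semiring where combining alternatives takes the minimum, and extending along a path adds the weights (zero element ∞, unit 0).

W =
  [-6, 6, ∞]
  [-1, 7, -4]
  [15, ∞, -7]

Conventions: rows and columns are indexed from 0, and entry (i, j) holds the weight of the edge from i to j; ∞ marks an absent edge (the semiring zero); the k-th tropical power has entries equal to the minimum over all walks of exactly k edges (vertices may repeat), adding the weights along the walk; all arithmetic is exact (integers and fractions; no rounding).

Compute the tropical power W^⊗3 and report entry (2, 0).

W^⊗2:
  [-12, 0, 2]
  [-7, 5, -11]
  [8, 21, -14]
W^⊗3:
  [-18, -6, -5]
  [-13, -1, -18]
  [1, 14, -21]
Key observation: the optimum is the walk 2->2->2->0, with weight (-7) + (-7) + 15 = 1.
Optimal value attained by: walk 2->2->2->0.
Answer: (W^⊗3)[2][0] = 1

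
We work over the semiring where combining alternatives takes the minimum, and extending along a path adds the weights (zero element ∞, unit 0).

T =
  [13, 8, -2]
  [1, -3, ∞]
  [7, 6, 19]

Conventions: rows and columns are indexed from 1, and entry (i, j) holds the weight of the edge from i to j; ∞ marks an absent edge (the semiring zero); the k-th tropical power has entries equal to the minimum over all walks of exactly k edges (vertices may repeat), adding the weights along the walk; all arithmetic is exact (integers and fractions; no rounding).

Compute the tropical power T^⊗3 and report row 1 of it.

T^⊗2:
  [5, 4, 11]
  [-2, -6, -1]
  [7, 3, 5]
T^⊗3:
  [5, 1, 3]
  [-5, -9, -4]
  [4, 0, 5]
Answer: row 1 of T^⊗3 = [5, 1, 3]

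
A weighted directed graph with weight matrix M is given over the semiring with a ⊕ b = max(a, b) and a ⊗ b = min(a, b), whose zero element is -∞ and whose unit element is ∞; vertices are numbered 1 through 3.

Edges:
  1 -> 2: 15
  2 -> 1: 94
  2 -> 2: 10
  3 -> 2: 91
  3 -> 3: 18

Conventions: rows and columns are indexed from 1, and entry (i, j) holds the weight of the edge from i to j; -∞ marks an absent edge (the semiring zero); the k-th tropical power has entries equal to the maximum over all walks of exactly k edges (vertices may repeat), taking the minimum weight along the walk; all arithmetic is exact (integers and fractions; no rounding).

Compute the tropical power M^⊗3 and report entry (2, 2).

M^⊗2:
  [15, 10, -∞]
  [10, 15, -∞]
  [91, 18, 18]
M^⊗3:
  [10, 15, -∞]
  [15, 10, -∞]
  [18, 18, 18]
Key observation: the optimum is the walk 2->1->2->2, with weight 94 min 15 min 10 = 10.
Optimal value attained by: walk 2->1->2->2.
Answer: (M^⊗3)[2][2] = 10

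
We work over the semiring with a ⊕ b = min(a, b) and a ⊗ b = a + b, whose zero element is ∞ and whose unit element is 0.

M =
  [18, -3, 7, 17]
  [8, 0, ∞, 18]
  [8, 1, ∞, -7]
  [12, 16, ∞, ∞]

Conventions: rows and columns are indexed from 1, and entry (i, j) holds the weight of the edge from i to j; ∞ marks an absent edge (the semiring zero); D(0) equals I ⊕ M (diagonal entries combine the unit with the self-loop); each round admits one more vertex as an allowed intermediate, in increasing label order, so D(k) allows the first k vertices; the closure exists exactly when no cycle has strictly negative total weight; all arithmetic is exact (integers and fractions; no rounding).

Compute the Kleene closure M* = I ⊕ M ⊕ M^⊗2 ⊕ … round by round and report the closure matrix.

D(0):
  [0, -3, 7, 17]
  [8, 0, ∞, 18]
  [8, 1, 0, -7]
  [12, 16, ∞, 0]
D(1):
  [0, -3, 7, 17]
  [8, 0, 15, 18]
  [8, 1, 0, -7]
  [12, 9, 19, 0]
D(2):
  [0, -3, 7, 15]
  [8, 0, 15, 18]
  [8, 1, 0, -7]
  [12, 9, 19, 0]
D(3):
  [0, -3, 7, 0]
  [8, 0, 15, 8]
  [8, 1, 0, -7]
  [12, 9, 19, 0]
D(4):
  [0, -3, 7, 0]
  [8, 0, 15, 8]
  [5, 1, 0, -7]
  [12, 9, 19, 0]
Answer: M* = [[0, -3, 7, 0], [8, 0, 15, 8], [5, 1, 0, -7], [12, 9, 19, 0]]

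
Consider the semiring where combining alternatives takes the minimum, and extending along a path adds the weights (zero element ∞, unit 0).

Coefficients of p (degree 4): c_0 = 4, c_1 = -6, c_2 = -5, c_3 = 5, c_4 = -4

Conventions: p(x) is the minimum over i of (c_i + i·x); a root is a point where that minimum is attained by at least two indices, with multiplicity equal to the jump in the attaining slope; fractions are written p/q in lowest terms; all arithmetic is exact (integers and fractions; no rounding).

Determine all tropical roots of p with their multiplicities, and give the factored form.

hull edge (i=0, c=4) to (i=1, c=-6): slope -10, span 1
hull edge (i=1, c=-6) to (i=4, c=-4): slope 2/3, span 3
Factored form: p(x) = -4 ⊗ (x ⊕ (-2/3)) ⊗ (x ⊕ (-2/3)) ⊗ (x ⊕ (-2/3)) ⊗ (x ⊕ 10)
Answer: roots = -2/3 (mult 3), 10 (mult 1)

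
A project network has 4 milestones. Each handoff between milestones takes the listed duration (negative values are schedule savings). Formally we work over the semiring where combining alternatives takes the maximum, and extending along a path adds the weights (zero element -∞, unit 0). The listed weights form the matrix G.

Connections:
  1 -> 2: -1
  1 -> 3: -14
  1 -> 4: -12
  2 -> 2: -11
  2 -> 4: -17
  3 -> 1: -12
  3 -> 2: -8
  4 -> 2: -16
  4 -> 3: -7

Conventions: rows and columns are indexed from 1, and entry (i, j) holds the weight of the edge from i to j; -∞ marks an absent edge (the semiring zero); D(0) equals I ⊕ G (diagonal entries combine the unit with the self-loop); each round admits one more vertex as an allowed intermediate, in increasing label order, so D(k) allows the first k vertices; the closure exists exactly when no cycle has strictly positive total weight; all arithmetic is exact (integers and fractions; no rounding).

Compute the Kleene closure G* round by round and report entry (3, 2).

D(0):
  [0, -1, -14, -12]
  [-∞, 0, -∞, -17]
  [-12, -8, 0, -∞]
  [-∞, -16, -7, 0]
D(1):
  [0, -1, -14, -12]
  [-∞, 0, -∞, -17]
  [-12, -8, 0, -24]
  [-∞, -16, -7, 0]
D(2):
  [0, -1, -14, -12]
  [-∞, 0, -∞, -17]
  [-12, -8, 0, -24]
  [-∞, -16, -7, 0]
D(3):
  [0, -1, -14, -12]
  [-∞, 0, -∞, -17]
  [-12, -8, 0, -24]
  [-19, -15, -7, 0]
D(4):
  [0, -1, -14, -12]
  [-36, 0, -24, -17]
  [-12, -8, 0, -24]
  [-19, -15, -7, 0]
Answer: G*[3][2] = -8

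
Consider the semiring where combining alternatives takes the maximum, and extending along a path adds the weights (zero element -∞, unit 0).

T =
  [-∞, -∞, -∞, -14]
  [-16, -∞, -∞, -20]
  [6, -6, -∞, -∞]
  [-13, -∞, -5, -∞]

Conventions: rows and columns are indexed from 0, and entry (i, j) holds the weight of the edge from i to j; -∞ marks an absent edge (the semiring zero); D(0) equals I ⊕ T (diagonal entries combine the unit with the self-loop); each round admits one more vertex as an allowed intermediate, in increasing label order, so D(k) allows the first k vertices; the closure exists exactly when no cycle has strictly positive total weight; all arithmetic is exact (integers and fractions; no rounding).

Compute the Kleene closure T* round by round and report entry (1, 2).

D(0):
  [0, -∞, -∞, -14]
  [-16, 0, -∞, -20]
  [6, -6, 0, -∞]
  [-13, -∞, -5, 0]
D(1):
  [0, -∞, -∞, -14]
  [-16, 0, -∞, -20]
  [6, -6, 0, -8]
  [-13, -∞, -5, 0]
D(2):
  [0, -∞, -∞, -14]
  [-16, 0, -∞, -20]
  [6, -6, 0, -8]
  [-13, -∞, -5, 0]
D(3):
  [0, -∞, -∞, -14]
  [-16, 0, -∞, -20]
  [6, -6, 0, -8]
  [1, -11, -5, 0]
D(4):
  [0, -25, -19, -14]
  [-16, 0, -25, -20]
  [6, -6, 0, -8]
  [1, -11, -5, 0]
Answer: T*[1][2] = -25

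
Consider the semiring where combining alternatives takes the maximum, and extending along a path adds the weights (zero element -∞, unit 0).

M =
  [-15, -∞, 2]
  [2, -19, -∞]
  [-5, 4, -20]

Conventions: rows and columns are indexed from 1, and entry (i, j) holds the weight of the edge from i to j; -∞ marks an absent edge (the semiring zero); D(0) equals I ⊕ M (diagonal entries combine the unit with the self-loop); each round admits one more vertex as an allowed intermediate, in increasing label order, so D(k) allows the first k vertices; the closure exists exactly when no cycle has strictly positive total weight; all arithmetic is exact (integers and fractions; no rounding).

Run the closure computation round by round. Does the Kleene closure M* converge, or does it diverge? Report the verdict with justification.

D(0):
  [0, -∞, 2]
  [2, 0, -∞]
  [-5, 4, 0]
D(1):
  [0, -∞, 2]
  [2, 0, 4]
  [-5, 4, 0]
Detection: at round 2, diagonal entry (3, 3) turns strictly positive.
Key observation: the cycle 3->2->1->3 has total weight 4 + 2 + 2, which is strictly positive.
Answer: DIVERGES — positive cycle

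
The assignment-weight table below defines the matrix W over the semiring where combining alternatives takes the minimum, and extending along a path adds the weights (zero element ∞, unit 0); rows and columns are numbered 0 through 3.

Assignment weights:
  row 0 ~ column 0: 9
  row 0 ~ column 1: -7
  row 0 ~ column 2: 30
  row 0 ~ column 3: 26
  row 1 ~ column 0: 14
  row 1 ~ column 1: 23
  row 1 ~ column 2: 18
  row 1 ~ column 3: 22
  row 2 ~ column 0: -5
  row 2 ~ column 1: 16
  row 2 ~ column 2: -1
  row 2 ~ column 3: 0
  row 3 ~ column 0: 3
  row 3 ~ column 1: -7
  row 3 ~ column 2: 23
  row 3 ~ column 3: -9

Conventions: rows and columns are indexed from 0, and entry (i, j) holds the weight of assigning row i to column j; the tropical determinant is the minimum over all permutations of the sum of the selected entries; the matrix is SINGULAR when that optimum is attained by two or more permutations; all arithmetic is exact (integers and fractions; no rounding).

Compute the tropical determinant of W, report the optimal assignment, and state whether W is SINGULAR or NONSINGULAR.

σ = (0, 1, 2, 3): 9 + 23 + (-1) + (-9) = 22
σ = (0, 1, 3, 2): 9 + 23 + 0 + 23 = 55
σ = (0, 2, 1, 3): 9 + 18 + 16 + (-9) = 34
σ = (0, 2, 3, 1): 9 + 18 + 0 + (-7) = 20
σ = (0, 3, 1, 2): 9 + 22 + 16 + 23 = 70
σ = (0, 3, 2, 1): 9 + 22 + (-1) + (-7) = 23
σ = (1, 0, 2, 3): (-7) + 14 + (-1) + (-9) = -3
σ = (1, 0, 3, 2): (-7) + 14 + 0 + 23 = 30
σ = (1, 2, 0, 3): (-7) + 18 + (-5) + (-9) = -3
σ = (1, 2, 3, 0): (-7) + 18 + 0 + 3 = 14
σ = (1, 3, 0, 2): (-7) + 22 + (-5) + 23 = 33
σ = (1, 3, 2, 0): (-7) + 22 + (-1) + 3 = 17
σ = (2, 0, 1, 3): 30 + 14 + 16 + (-9) = 51
σ = (2, 0, 3, 1): 30 + 14 + 0 + (-7) = 37
σ = (2, 1, 0, 3): 30 + 23 + (-5) + (-9) = 39
σ = (2, 1, 3, 0): 30 + 23 + 0 + 3 = 56
σ = (2, 3, 0, 1): 30 + 22 + (-5) + (-7) = 40
σ = (2, 3, 1, 0): 30 + 22 + 16 + 3 = 71
σ = (3, 0, 1, 2): 26 + 14 + 16 + 23 = 79
σ = (3, 0, 2, 1): 26 + 14 + (-1) + (-7) = 32
σ = (3, 1, 0, 2): 26 + 23 + (-5) + 23 = 67
σ = (3, 1, 2, 0): 26 + 23 + (-1) + 3 = 51
σ = (3, 2, 0, 1): 26 + 18 + (-5) + (-7) = 32
σ = (3, 2, 1, 0): 26 + 18 + 16 + 3 = 63
Optimal value attained by: σ = (1, 0, 2, 3).
Answer: det⊕(W) = -3; verdict: SINGULAR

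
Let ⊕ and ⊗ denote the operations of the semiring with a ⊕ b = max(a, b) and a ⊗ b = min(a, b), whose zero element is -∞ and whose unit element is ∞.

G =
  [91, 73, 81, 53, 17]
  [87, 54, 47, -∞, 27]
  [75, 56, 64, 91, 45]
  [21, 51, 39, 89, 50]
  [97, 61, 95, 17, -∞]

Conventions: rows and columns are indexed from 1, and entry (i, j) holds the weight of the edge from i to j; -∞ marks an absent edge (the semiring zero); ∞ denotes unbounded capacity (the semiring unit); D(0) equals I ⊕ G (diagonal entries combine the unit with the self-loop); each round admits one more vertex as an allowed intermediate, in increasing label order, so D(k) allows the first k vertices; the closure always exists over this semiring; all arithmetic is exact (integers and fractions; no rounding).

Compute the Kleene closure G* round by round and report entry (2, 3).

D(0):
  [∞, 73, 81, 53, 17]
  [87, ∞, 47, -∞, 27]
  [75, 56, ∞, 91, 45]
  [21, 51, 39, ∞, 50]
  [97, 61, 95, 17, ∞]
D(1):
  [∞, 73, 81, 53, 17]
  [87, ∞, 81, 53, 27]
  [75, 73, ∞, 91, 45]
  [21, 51, 39, ∞, 50]
  [97, 73, 95, 53, ∞]
D(2):
  [∞, 73, 81, 53, 27]
  [87, ∞, 81, 53, 27]
  [75, 73, ∞, 91, 45]
  [51, 51, 51, ∞, 50]
  [97, 73, 95, 53, ∞]
D(3):
  [∞, 73, 81, 81, 45]
  [87, ∞, 81, 81, 45]
  [75, 73, ∞, 91, 45]
  [51, 51, 51, ∞, 50]
  [97, 73, 95, 91, ∞]
D(4):
  [∞, 73, 81, 81, 50]
  [87, ∞, 81, 81, 50]
  [75, 73, ∞, 91, 50]
  [51, 51, 51, ∞, 50]
  [97, 73, 95, 91, ∞]
D(5):
  [∞, 73, 81, 81, 50]
  [87, ∞, 81, 81, 50]
  [75, 73, ∞, 91, 50]
  [51, 51, 51, ∞, 50]
  [97, 73, 95, 91, ∞]
Answer: G*[2][3] = 81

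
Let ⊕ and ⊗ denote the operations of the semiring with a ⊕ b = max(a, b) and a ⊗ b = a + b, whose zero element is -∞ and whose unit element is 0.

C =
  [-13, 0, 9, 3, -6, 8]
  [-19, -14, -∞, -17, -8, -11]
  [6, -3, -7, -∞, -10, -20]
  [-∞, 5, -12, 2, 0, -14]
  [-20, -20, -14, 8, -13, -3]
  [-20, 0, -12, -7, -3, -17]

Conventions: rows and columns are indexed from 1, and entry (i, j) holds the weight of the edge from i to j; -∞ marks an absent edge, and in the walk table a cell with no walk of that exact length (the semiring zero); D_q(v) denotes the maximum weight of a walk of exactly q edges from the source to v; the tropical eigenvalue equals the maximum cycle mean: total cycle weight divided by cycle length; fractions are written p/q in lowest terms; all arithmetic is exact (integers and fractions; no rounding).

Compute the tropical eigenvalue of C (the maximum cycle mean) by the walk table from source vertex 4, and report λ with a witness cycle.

q=0: [-∞, -∞, -∞, 0, -∞, -∞]
q=1: [-∞, 5, -12, 2, 0, -14]
q=2: [-6, 7, -10, 8, 2, -3]
q=3: [-4, 13, 3, 10, 8, 2]
q=4: [9, 15, 5, 16, 10, 5]
q=5: [11, 21, 18, 18, 16, 17]
q=6: [24, 23, 20, 24, 18, 19]
Optimal cycle mean attained by: cycle 1->3->1, total 9 + 6, length 2.
Answer: λ = 15/2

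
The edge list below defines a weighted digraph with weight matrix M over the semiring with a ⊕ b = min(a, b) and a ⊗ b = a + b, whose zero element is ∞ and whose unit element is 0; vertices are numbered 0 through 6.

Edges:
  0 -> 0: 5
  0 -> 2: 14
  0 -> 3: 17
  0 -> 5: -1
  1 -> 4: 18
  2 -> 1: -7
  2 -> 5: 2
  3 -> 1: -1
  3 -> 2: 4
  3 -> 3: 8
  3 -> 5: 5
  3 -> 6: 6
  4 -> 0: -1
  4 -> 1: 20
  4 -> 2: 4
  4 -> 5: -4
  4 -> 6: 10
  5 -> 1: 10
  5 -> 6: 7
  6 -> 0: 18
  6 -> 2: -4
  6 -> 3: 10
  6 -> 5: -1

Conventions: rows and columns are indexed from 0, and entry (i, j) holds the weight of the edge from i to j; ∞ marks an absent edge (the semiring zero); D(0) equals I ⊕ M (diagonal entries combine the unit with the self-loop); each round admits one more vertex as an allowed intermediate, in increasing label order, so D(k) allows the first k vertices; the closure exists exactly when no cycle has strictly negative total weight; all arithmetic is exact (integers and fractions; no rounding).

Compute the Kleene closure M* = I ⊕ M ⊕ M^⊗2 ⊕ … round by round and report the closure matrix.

D(0):
  [0, ∞, 14, 17, ∞, -1, ∞]
  [∞, 0, ∞, ∞, 18, ∞, ∞]
  [∞, -7, 0, ∞, ∞, 2, ∞]
  [∞, -1, 4, 0, ∞, 5, 6]
  [-1, 20, 4, ∞, 0, -4, 10]
  [∞, 10, ∞, ∞, ∞, 0, 7]
  [18, ∞, -4, 10, ∞, -1, 0]
D(1):
  [0, ∞, 14, 17, ∞, -1, ∞]
  [∞, 0, ∞, ∞, 18, ∞, ∞]
  [∞, -7, 0, ∞, ∞, 2, ∞]
  [∞, -1, 4, 0, ∞, 5, 6]
  [-1, 20, 4, 16, 0, -4, 10]
  [∞, 10, ∞, ∞, ∞, 0, 7]
  [18, ∞, -4, 10, ∞, -1, 0]
D(2):
  [0, ∞, 14, 17, ∞, -1, ∞]
  [∞, 0, ∞, ∞, 18, ∞, ∞]
  [∞, -7, 0, ∞, 11, 2, ∞]
  [∞, -1, 4, 0, 17, 5, 6]
  [-1, 20, 4, 16, 0, -4, 10]
  [∞, 10, ∞, ∞, 28, 0, 7]
  [18, ∞, -4, 10, ∞, -1, 0]
D(3):
  [0, 7, 14, 17, 25, -1, ∞]
  [∞, 0, ∞, ∞, 18, ∞, ∞]
  [∞, -7, 0, ∞, 11, 2, ∞]
  [∞, -3, 4, 0, 15, 5, 6]
  [-1, -3, 4, 16, 0, -4, 10]
  [∞, 10, ∞, ∞, 28, 0, 7]
  [18, -11, -4, 10, 7, -2, 0]
D(4):
  [0, 7, 14, 17, 25, -1, 23]
  [∞, 0, ∞, ∞, 18, ∞, ∞]
  [∞, -7, 0, ∞, 11, 2, ∞]
  [∞, -3, 4, 0, 15, 5, 6]
  [-1, -3, 4, 16, 0, -4, 10]
  [∞, 10, ∞, ∞, 28, 0, 7]
  [18, -11, -4, 10, 7, -2, 0]
D(5):
  [0, 7, 14, 17, 25, -1, 23]
  [17, 0, 22, 34, 18, 14, 28]
  [10, -7, 0, 27, 11, 2, 21]
  [14, -3, 4, 0, 15, 5, 6]
  [-1, -3, 4, 16, 0, -4, 10]
  [27, 10, 32, 44, 28, 0, 7]
  [6, -11, -4, 10, 7, -2, 0]
D(6):
  [0, 7, 14, 17, 25, -1, 6]
  [17, 0, 22, 34, 18, 14, 21]
  [10, -7, 0, 27, 11, 2, 9]
  [14, -3, 4, 0, 15, 5, 6]
  [-1, -3, 4, 16, 0, -4, 3]
  [27, 10, 32, 44, 28, 0, 7]
  [6, -11, -4, 10, 7, -2, 0]
D(7):
  [0, -5, 2, 16, 13, -1, 6]
  [17, 0, 17, 31, 18, 14, 21]
  [10, -7, 0, 19, 11, 2, 9]
  [12, -5, 2, 0, 13, 4, 6]
  [-1, -8, -1, 13, 0, -4, 3]
  [13, -4, 3, 17, 14, 0, 7]
  [6, -11, -4, 10, 7, -2, 0]
Answer: M* = [[0, -5, 2, 16, 13, -1, 6], [17, 0, 17, 31, 18, 14, 21], [10, -7, 0, 19, 11, 2, 9], [12, -5, 2, 0, 13, 4, 6], [-1, -8, -1, 13, 0, -4, 3], [13, -4, 3, 17, 14, 0, 7], [6, -11, -4, 10, 7, -2, 0]]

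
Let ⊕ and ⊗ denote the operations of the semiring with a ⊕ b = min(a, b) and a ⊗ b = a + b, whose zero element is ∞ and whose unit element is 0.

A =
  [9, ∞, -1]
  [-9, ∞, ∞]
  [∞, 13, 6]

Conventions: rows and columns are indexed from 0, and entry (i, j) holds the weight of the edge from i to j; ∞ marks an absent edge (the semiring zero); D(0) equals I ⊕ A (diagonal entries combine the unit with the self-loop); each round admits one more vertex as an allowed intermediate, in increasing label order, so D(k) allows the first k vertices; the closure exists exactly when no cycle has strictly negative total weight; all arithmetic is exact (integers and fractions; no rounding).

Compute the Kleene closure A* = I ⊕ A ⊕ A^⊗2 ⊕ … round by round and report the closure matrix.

D(0):
  [0, ∞, -1]
  [-9, 0, ∞]
  [∞, 13, 0]
D(1):
  [0, ∞, -1]
  [-9, 0, -10]
  [∞, 13, 0]
D(2):
  [0, ∞, -1]
  [-9, 0, -10]
  [4, 13, 0]
D(3):
  [0, 12, -1]
  [-9, 0, -10]
  [4, 13, 0]
Answer: A* = [[0, 12, -1], [-9, 0, -10], [4, 13, 0]]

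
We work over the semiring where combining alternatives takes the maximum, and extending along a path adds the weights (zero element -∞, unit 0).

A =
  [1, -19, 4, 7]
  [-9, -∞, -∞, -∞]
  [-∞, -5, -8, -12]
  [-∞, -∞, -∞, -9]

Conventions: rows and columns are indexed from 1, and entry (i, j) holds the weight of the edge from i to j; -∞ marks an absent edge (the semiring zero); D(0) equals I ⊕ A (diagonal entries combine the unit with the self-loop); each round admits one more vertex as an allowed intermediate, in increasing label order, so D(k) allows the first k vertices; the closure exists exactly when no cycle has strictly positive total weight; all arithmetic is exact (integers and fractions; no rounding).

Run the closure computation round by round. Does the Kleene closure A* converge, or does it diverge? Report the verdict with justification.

Detection: at round 0, diagonal entry (1, 1) turns strictly positive.
Key observation: the cycle 1->1 has total weight 1, which is strictly positive.
Answer: DIVERGES — positive cycle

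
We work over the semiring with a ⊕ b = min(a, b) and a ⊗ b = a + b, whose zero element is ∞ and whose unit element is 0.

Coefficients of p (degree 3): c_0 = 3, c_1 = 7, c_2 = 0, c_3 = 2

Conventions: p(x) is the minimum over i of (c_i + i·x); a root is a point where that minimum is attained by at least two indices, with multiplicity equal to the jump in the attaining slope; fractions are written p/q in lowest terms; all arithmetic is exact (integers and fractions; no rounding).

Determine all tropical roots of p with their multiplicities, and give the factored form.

hull edge (i=0, c=3) to (i=2, c=0): slope -3/2, span 2
hull edge (i=2, c=0) to (i=3, c=2): slope 2, span 1
Factored form: p(x) = 2 ⊗ (x ⊕ (-2)) ⊗ (x ⊕ 3/2) ⊗ (x ⊕ 3/2)
Answer: roots = -2 (mult 1), 3/2 (mult 2)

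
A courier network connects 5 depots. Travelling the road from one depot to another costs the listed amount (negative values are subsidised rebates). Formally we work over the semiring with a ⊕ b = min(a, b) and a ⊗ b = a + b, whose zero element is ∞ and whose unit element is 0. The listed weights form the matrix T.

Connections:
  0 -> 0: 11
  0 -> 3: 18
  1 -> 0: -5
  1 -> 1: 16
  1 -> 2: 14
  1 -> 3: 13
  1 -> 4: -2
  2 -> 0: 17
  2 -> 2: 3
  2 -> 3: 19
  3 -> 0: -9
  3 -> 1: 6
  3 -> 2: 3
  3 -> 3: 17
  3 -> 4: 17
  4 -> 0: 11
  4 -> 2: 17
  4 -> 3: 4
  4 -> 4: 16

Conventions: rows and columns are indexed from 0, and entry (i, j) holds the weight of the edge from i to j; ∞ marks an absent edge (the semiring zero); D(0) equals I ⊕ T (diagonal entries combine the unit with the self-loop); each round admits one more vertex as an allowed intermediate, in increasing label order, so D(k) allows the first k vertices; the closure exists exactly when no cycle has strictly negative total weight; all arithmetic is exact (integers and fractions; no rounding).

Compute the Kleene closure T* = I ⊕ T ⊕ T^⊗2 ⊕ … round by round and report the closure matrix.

D(0):
  [0, ∞, ∞, 18, ∞]
  [-5, 0, 14, 13, -2]
  [17, ∞, 0, 19, ∞]
  [-9, 6, 3, 0, 17]
  [11, ∞, 17, 4, 0]
D(1):
  [0, ∞, ∞, 18, ∞]
  [-5, 0, 14, 13, -2]
  [17, ∞, 0, 19, ∞]
  [-9, 6, 3, 0, 17]
  [11, ∞, 17, 4, 0]
D(2):
  [0, ∞, ∞, 18, ∞]
  [-5, 0, 14, 13, -2]
  [17, ∞, 0, 19, ∞]
  [-9, 6, 3, 0, 4]
  [11, ∞, 17, 4, 0]
D(3):
  [0, ∞, ∞, 18, ∞]
  [-5, 0, 14, 13, -2]
  [17, ∞, 0, 19, ∞]
  [-9, 6, 3, 0, 4]
  [11, ∞, 17, 4, 0]
D(4):
  [0, 24, 21, 18, 22]
  [-5, 0, 14, 13, -2]
  [10, 25, 0, 19, 23]
  [-9, 6, 3, 0, 4]
  [-5, 10, 7, 4, 0]
D(5):
  [0, 24, 21, 18, 22]
  [-7, 0, 5, 2, -2]
  [10, 25, 0, 19, 23]
  [-9, 6, 3, 0, 4]
  [-5, 10, 7, 4, 0]
Answer: T* = [[0, 24, 21, 18, 22], [-7, 0, 5, 2, -2], [10, 25, 0, 19, 23], [-9, 6, 3, 0, 4], [-5, 10, 7, 4, 0]]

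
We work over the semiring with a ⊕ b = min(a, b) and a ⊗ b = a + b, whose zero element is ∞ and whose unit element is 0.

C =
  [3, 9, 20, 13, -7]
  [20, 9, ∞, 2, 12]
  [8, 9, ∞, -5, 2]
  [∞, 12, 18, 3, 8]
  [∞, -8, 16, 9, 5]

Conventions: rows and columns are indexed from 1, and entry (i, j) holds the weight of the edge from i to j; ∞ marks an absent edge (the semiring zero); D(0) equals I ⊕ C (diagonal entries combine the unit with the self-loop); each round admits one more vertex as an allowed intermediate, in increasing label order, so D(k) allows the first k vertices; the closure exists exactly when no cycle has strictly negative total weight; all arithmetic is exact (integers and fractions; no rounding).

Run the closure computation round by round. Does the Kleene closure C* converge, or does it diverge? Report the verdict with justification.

D(0):
  [0, 9, 20, 13, -7]
  [20, 0, ∞, 2, 12]
  [8, 9, 0, -5, 2]
  [∞, 12, 18, 0, 8]
  [∞, -8, 16, 9, 0]
D(1):
  [0, 9, 20, 13, -7]
  [20, 0, 40, 2, 12]
  [8, 9, 0, -5, 1]
  [∞, 12, 18, 0, 8]
  [∞, -8, 16, 9, 0]
D(2):
  [0, 9, 20, 11, -7]
  [20, 0, 40, 2, 12]
  [8, 9, 0, -5, 1]
  [32, 12, 18, 0, 8]
  [12, -8, 16, -6, 0]
D(3):
  [0, 9, 20, 11, -7]
  [20, 0, 40, 2, 12]
  [8, 9, 0, -5, 1]
  [26, 12, 18, 0, 8]
  [12, -8, 16, -6, 0]
D(4):
  [0, 9, 20, 11, -7]
  [20, 0, 20, 2, 10]
  [8, 7, 0, -5, 1]
  [26, 12, 18, 0, 8]
  [12, -8, 12, -6, 0]
D(5):
  [0, -15, 5, -13, -7]
  [20, 0, 20, 2, 10]
  [8, -7, 0, -5, 1]
  [20, 0, 18, 0, 8]
  [12, -8, 12, -6, 0]
Key observation: every diagonal entry stays at the unit through all rounds, so no improving cycle exists.
Answer: CONVERGES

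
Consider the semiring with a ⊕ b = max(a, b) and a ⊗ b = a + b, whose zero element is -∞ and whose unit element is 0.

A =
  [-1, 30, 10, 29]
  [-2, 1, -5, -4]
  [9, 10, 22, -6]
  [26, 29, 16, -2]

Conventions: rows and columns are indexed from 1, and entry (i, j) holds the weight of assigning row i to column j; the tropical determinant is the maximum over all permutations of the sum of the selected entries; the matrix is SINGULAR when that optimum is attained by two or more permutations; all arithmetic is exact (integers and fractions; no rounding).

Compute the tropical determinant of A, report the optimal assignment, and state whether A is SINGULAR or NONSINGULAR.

σ = (1, 2, 3, 4): (-1) + 1 + 22 + (-2) = 20
σ = (1, 2, 4, 3): (-1) + 1 + (-6) + 16 = 10
σ = (1, 3, 2, 4): (-1) + (-5) + 10 + (-2) = 2
σ = (1, 3, 4, 2): (-1) + (-5) + (-6) + 29 = 17
σ = (1, 4, 2, 3): (-1) + (-4) + 10 + 16 = 21
σ = (1, 4, 3, 2): (-1) + (-4) + 22 + 29 = 46
σ = (2, 1, 3, 4): 30 + (-2) + 22 + (-2) = 48
σ = (2, 1, 4, 3): 30 + (-2) + (-6) + 16 = 38
σ = (2, 3, 1, 4): 30 + (-5) + 9 + (-2) = 32
σ = (2, 3, 4, 1): 30 + (-5) + (-6) + 26 = 45
σ = (2, 4, 1, 3): 30 + (-4) + 9 + 16 = 51
σ = (2, 4, 3, 1): 30 + (-4) + 22 + 26 = 74
σ = (3, 1, 2, 4): 10 + (-2) + 10 + (-2) = 16
σ = (3, 1, 4, 2): 10 + (-2) + (-6) + 29 = 31
σ = (3, 2, 1, 4): 10 + 1 + 9 + (-2) = 18
σ = (3, 2, 4, 1): 10 + 1 + (-6) + 26 = 31
σ = (3, 4, 1, 2): 10 + (-4) + 9 + 29 = 44
σ = (3, 4, 2, 1): 10 + (-4) + 10 + 26 = 42
σ = (4, 1, 2, 3): 29 + (-2) + 10 + 16 = 53
σ = (4, 1, 3, 2): 29 + (-2) + 22 + 29 = 78
σ = (4, 2, 1, 3): 29 + 1 + 9 + 16 = 55
σ = (4, 2, 3, 1): 29 + 1 + 22 + 26 = 78
σ = (4, 3, 1, 2): 29 + (-5) + 9 + 29 = 62
σ = (4, 3, 2, 1): 29 + (-5) + 10 + 26 = 60
Optimal value attained by: σ = (4, 1, 3, 2).
Answer: det⊕(A) = 78; verdict: SINGULAR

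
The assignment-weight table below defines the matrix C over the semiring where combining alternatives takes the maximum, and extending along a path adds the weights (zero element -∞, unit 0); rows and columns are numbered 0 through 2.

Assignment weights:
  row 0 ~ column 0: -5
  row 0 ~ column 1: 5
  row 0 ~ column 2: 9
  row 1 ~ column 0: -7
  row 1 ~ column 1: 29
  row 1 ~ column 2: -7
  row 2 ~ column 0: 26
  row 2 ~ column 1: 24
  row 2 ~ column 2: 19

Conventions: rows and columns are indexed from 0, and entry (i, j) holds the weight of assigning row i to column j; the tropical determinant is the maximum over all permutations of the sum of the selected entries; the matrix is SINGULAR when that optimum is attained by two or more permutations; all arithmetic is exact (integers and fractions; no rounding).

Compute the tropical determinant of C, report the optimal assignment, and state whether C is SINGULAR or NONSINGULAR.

σ = (0, 1, 2): (-5) + 29 + 19 = 43
σ = (0, 2, 1): (-5) + (-7) + 24 = 12
σ = (1, 0, 2): 5 + (-7) + 19 = 17
σ = (1, 2, 0): 5 + (-7) + 26 = 24
σ = (2, 0, 1): 9 + (-7) + 24 = 26
σ = (2, 1, 0): 9 + 29 + 26 = 64
Optimal value attained by: σ = (2, 1, 0).
Answer: det⊕(C) = 64; verdict: NONSINGULAR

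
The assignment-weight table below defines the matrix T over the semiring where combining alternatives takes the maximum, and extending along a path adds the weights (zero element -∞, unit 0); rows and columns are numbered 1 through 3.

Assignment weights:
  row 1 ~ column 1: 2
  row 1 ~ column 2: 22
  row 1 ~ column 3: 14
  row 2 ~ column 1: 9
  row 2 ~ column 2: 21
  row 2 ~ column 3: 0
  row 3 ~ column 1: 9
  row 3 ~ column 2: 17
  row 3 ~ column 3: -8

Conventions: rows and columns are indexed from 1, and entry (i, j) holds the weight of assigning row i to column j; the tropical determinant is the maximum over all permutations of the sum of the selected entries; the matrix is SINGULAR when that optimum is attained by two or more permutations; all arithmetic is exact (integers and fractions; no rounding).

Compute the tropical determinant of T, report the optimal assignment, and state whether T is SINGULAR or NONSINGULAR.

σ = (1, 2, 3): 2 + 21 + (-8) = 15
σ = (1, 3, 2): 2 + 0 + 17 = 19
σ = (2, 1, 3): 22 + 9 + (-8) = 23
σ = (2, 3, 1): 22 + 0 + 9 = 31
σ = (3, 1, 2): 14 + 9 + 17 = 40
σ = (3, 2, 1): 14 + 21 + 9 = 44
Optimal value attained by: σ = (3, 2, 1).
Answer: det⊕(T) = 44; verdict: NONSINGULAR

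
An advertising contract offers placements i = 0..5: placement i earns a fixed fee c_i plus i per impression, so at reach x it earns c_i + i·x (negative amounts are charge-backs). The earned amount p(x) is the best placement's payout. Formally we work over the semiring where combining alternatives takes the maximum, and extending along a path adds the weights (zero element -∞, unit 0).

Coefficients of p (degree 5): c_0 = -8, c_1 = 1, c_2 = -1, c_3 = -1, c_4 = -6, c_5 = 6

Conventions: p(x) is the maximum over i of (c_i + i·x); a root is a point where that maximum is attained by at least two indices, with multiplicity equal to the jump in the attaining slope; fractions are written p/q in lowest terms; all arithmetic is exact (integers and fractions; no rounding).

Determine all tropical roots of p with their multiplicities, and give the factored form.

hull edge (i=0, c=-8) to (i=1, c=1): slope 9, span 1
hull edge (i=1, c=1) to (i=5, c=6): slope 5/4, span 4
Factored form: p(x) = 6 ⊗ (x ⊕ (-9)) ⊗ (x ⊕ (-5/4)) ⊗ (x ⊕ (-5/4)) ⊗ (x ⊕ (-5/4)) ⊗ (x ⊕ (-5/4))
Answer: roots = -9 (mult 1), -5/4 (mult 4)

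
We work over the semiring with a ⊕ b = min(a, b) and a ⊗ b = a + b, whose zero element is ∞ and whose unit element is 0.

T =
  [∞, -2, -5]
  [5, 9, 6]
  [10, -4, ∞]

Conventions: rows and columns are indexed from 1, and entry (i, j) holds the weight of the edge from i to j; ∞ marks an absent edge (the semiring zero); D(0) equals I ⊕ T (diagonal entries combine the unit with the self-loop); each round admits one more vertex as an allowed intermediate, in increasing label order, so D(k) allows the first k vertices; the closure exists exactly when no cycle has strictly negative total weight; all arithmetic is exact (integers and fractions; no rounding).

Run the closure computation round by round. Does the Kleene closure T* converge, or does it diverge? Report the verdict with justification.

D(0):
  [0, -2, -5]
  [5, 0, 6]
  [10, -4, 0]
D(1):
  [0, -2, -5]
  [5, 0, 0]
  [10, -4, 0]
Detection: at round 2, diagonal entry (3, 3) turns strictly negative.
Key observation: the cycle 3->2->1->3 has total weight (-4) + 5 + (-5), which is strictly negative.
Answer: DIVERGES — negative cycle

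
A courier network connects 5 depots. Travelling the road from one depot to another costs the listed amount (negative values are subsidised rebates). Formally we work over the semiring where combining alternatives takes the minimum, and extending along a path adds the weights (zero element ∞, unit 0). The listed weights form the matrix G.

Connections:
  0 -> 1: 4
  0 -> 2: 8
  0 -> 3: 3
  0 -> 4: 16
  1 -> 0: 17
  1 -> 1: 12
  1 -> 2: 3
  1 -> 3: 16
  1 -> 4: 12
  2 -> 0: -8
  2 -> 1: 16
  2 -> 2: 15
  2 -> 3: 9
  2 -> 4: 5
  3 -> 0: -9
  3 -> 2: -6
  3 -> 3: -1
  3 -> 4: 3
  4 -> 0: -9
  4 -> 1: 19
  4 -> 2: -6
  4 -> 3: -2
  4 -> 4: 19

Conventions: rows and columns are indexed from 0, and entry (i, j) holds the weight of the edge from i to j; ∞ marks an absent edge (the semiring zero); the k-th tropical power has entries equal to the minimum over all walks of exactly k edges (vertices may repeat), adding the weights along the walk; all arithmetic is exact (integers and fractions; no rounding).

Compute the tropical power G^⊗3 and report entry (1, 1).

G^⊗2:
  [-6, 16, -3, 2, 6]
  [-5, 19, 6, 10, 8]
  [-4, -4, -1, -5, 8]
  [-14, -5, -7, -6, -1]
  [-14, -5, -8, -6, -1]
G^⊗3:
  [-11, -2, -4, -3, 2]
  [-2, -1, 2, -2, 11]
  [-14, 0, -11, -6, -2]
  [-15, -10, -12, -11, -3]
  [-16, -10, -12, -11, -3]
Key observation: the optimum is the walk 1->2->0->1, with weight 3 + (-8) + 4 = -1.
Optimal value attained by: walk 1->2->0->1.
Answer: (G^⊗3)[1][1] = -1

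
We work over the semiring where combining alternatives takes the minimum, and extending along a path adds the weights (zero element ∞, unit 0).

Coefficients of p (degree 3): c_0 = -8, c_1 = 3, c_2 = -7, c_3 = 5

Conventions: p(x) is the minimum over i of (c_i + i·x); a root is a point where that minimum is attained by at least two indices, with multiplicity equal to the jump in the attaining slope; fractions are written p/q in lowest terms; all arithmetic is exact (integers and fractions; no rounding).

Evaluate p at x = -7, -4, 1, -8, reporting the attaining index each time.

p(-7) = min(-8+0·(-7)=-8, 3+1·(-7)=-4, -7+2·(-7)=-21, 5+3·(-7)=-16) = -21 (attained by i=2)
p(-4) = min(-8+0·(-4)=-8, 3+1·(-4)=-1, -7+2·(-4)=-15, 5+3·(-4)=-7) = -15 (attained by i=2)
p(1) = min(-8+0·1=-8, 3+1·1=4, -7+2·1=-5, 5+3·1=8) = -8 (attained by i=0)
p(-8) = min(-8+0·(-8)=-8, 3+1·(-8)=-5, -7+2·(-8)=-23, 5+3·(-8)=-19) = -23 (attained by i=2)
Answer: p(-7) = -21; p(-4) = -15; p(1) = -8; p(-8) = -23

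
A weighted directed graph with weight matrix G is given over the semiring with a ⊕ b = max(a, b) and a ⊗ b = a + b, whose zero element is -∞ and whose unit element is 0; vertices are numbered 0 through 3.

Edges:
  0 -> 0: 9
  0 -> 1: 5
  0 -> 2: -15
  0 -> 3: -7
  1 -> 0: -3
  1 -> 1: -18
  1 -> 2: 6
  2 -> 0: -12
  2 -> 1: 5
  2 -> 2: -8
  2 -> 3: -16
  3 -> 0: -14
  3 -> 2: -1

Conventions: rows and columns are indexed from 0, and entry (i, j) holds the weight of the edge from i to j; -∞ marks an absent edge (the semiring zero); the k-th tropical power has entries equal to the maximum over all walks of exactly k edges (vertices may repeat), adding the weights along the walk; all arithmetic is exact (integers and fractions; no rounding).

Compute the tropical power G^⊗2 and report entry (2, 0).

G^⊗2:
  [18, 14, 11, 2]
  [6, 11, -2, -10]
  [2, -3, 11, -19]
  [-5, 4, -9, -17]
Key observation: the optimum is the walk 2->1->0, with weight 5 + (-3) = 2.
Optimal value attained by: walk 2->1->0.
Answer: (G^⊗2)[2][0] = 2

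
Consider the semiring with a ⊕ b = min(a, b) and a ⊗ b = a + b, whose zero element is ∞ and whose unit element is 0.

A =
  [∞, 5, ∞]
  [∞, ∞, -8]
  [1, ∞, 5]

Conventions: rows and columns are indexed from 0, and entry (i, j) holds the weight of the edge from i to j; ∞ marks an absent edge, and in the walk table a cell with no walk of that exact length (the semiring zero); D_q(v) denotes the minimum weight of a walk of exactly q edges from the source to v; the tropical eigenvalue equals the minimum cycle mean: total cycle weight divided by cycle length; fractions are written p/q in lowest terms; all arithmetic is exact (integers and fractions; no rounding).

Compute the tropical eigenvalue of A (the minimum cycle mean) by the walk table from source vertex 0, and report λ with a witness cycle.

q=0: [0, ∞, ∞]
q=1: [∞, 5, ∞]
q=2: [∞, ∞, -3]
q=3: [-2, ∞, 2]
Optimal cycle mean attained by: cycle 0->1->2->0, total 5 + (-8) + 1, length 3.
Answer: λ = -2/3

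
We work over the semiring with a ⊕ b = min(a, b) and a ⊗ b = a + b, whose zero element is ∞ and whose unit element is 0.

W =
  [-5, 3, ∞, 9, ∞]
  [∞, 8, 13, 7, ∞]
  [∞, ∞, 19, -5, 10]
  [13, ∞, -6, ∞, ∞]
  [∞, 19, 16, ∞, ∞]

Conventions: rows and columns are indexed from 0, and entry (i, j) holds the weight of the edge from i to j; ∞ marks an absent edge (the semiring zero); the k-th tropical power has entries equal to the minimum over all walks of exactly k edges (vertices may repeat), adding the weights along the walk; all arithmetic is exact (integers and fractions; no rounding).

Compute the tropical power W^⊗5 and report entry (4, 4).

W^⊗2:
  [-10, -2, 3, 4, ∞]
  [20, 16, 1, 8, 23]
  [8, 29, -11, 14, 29]
  [8, 16, 13, -11, 4]
  [∞, 27, 32, 11, 26]
W^⊗3:
  [-15, -7, -2, -2, 13]
  [15, 23, 2, -4, 11]
  [3, 11, 8, -16, -1]
  [2, 11, -17, 8, 23]
  [24, 35, 5, 27, 42]
W^⊗4:
  [-20, -12, -8, -7, 8]
  [9, 18, -10, -3, 12]
  [-3, 6, -22, 3, 18]
  [-3, 5, 2, -22, -7]
  [19, 27, 21, 0, 15]
W^⊗5:
  [-25, -17, -13, -13, 2]
  [4, 12, -9, -15, 0]
  [-8, 0, -3, -27, -12]
  [-9, 0, -28, -3, 12]
  [13, 22, -6, 16, 31]
Key observation: the optimum is the walk 4->1->2->3->2->4, with weight 19 + 13 + (-5) + (-6) + 10 = 31.
Optimal value attained by: walk 4->1->2->3->2->4.
Answer: (W^⊗5)[4][4] = 31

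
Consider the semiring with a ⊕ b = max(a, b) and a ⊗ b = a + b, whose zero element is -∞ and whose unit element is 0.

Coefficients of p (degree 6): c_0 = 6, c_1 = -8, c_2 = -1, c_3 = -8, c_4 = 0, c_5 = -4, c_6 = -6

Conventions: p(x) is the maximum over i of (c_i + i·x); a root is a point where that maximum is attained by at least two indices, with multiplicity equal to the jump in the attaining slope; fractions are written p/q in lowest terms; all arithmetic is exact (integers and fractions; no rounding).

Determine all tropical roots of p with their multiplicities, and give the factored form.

hull edge (i=0, c=6) to (i=4, c=0): slope -3/2, span 4
hull edge (i=4, c=0) to (i=6, c=-6): slope -3, span 2
Factored form: p(x) = -6 ⊗ (x ⊕ 3/2) ⊗ (x ⊕ 3/2) ⊗ (x ⊕ 3/2) ⊗ (x ⊕ 3/2) ⊗ (x ⊕ 3) ⊗ (x ⊕ 3)
Answer: roots = 3/2 (mult 4), 3 (mult 2)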